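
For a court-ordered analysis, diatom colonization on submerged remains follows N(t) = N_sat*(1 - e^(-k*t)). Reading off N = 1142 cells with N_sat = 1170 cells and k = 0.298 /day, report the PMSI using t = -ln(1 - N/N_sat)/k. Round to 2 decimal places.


PMSI from diatom colonization curve:
N / N_sat = 1142 / 1170 = 0.976068
1 - N/N_sat = 0.023932
ln(1 - N/N_sat) = -3.732539
t = -ln(1 - N/N_sat) / k = -(-3.732539) / 0.298 = 12.53 days

12.53


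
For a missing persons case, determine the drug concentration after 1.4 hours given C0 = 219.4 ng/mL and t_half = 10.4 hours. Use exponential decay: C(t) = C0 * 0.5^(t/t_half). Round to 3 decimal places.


Drug concentration decay:
Number of half-lives = t / t_half = 1.4 / 10.4 = 0.134615
Decay factor = 0.5^0.134615 = 0.91091289
C(t) = 219.4 * 0.91091289 = 199.854 ng/mL

199.854


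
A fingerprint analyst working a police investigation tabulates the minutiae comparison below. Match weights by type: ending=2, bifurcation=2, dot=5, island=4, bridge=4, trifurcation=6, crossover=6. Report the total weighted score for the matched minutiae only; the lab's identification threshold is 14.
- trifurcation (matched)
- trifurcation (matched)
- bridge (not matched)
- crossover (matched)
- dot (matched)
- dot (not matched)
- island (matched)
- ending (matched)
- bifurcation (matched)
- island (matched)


Weighted minutiae match score:
  trifurcation: matched, +6 (running total 6)
  trifurcation: matched, +6 (running total 12)
  bridge: not matched, +0
  crossover: matched, +6 (running total 18)
  dot: matched, +5 (running total 23)
  dot: not matched, +0
  island: matched, +4 (running total 27)
  ending: matched, +2 (running total 29)
  bifurcation: matched, +2 (running total 31)
  island: matched, +4 (running total 35)
Total score = 35
Threshold = 14; verdict = identification

35


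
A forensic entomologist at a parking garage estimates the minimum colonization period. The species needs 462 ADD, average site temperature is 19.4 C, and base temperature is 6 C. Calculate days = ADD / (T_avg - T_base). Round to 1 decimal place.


Insect development time:
Effective temperature = avg_temp - T_base = 19.4 - 6 = 13.4 C
Days = ADD / effective_temp = 462 / 13.4 = 34.5 days

34.5


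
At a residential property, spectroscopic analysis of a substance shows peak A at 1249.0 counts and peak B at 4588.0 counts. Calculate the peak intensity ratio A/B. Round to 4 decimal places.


Spectral peak ratio:
Peak A = 1249.0 counts
Peak B = 4588.0 counts
Ratio = 1249.0 / 4588.0 = 0.2722

0.2722


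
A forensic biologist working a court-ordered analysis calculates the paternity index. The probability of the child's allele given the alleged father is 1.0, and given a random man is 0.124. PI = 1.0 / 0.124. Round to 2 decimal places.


Paternity Index calculation:
PI = P(allele|father) / P(allele|random)
PI = 1.0 / 0.124
PI = 8.06

8.06


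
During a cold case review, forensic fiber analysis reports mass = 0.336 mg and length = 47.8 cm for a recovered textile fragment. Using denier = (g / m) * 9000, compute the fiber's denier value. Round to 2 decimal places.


Denier calculation:
Mass in grams = 0.336 mg / 1000 = 0.000336 g
Length in meters = 47.8 cm / 100 = 0.478 m
Linear density = mass / length = 0.000336 / 0.478 = 0.00070293 g/m
Denier = (g/m) * 9000 = 0.00070293 * 9000 = 6.33

6.33


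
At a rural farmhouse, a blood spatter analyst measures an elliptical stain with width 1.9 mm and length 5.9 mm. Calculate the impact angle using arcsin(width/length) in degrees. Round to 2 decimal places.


Blood spatter impact angle calculation:
width / length = 1.9 / 5.9 = 0.322034
angle = arcsin(0.322034)
angle = 18.79 degrees

18.79


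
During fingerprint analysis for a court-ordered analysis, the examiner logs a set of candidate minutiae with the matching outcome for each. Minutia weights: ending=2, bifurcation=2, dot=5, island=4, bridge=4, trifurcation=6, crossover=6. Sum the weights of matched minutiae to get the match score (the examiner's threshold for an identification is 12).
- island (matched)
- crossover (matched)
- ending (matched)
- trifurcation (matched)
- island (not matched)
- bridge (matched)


Weighted minutiae match score:
  island: matched, +4 (running total 4)
  crossover: matched, +6 (running total 10)
  ending: matched, +2 (running total 12)
  trifurcation: matched, +6 (running total 18)
  island: not matched, +0
  bridge: matched, +4 (running total 22)
Total score = 22
Threshold = 12; verdict = identification

22


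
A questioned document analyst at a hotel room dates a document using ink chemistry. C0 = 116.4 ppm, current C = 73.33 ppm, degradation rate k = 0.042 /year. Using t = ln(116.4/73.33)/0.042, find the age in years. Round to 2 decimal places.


Document age estimation:
C0/C = 116.4 / 73.33 = 1.587345
ln(C0/C) = 0.462063
t = 0.462063 / 0.042 = 11.00 years

11.00


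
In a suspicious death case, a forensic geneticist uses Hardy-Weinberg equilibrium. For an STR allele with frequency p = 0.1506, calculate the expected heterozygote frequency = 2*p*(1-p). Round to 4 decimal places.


Hardy-Weinberg heterozygote frequency:
q = 1 - p = 1 - 0.1506 = 0.8494
2pq = 2 * 0.1506 * 0.8494 = 0.2558

0.2558


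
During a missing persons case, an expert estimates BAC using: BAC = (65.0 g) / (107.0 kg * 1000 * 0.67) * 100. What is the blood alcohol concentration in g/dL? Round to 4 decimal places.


Applying the Widmark formula:
BAC = (dose_g / (body_wt * 1000 * r)) * 100
Denominator = 107.0 * 1000 * 0.67 = 71690
BAC = (65.0 / 71690) * 100
BAC = 0.0907 g/dL

0.0907


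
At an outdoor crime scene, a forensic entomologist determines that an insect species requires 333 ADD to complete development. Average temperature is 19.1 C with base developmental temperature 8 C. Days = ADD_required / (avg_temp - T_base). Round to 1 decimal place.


Insect development time:
Effective temperature = avg_temp - T_base = 19.1 - 8 = 11.1 C
Days = ADD / effective_temp = 333 / 11.1 = 30.0 days

30.0


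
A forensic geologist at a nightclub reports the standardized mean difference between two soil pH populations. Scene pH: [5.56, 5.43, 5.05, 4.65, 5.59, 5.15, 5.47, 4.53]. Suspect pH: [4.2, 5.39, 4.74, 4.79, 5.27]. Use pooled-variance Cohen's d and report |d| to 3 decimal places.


Pooled-variance Cohen's d for soil pH comparison:
Scene mean = 41.43 / 8 = 5.17875
Suspect mean = 24.39 / 5 = 4.878
Scene sample variance s_s^2 = 0.168612
Suspect sample variance s_c^2 = 0.22557
Pooled variance = ((n_s-1)*s_s^2 + (n_c-1)*s_c^2) / (n_s + n_c - 2) = 0.189324
Pooled SD = sqrt(0.189324) = 0.435114
Mean difference = 0.30075
|d| = |0.30075| / 0.435114 = 0.691

0.691


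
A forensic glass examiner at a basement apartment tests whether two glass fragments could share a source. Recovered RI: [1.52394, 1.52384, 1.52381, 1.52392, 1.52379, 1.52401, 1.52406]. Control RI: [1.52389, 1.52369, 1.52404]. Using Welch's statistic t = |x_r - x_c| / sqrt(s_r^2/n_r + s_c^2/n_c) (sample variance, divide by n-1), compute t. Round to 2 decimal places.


Welch's t-criterion for glass RI comparison:
Recovered mean = sum / n_r = 10.66737 / 7 = 1.52391
Control mean = sum / n_c = 4.57162 / 3 = 1.5238733
Recovered sample variance s_r^2 = 1.04667e-08
Control sample variance s_c^2 = 3.08333e-08
Welch SE (unpooled) = sqrt(s_r^2/n_r + s_c^2/n_c) = sqrt(1.49524e-09 + 1.02778e-08) = sqrt(1.1773e-08) = 0.000108503
|mean_r - mean_c| = 3.66667e-05
t = 3.66667e-05 / 0.000108503 = 0.34

0.34


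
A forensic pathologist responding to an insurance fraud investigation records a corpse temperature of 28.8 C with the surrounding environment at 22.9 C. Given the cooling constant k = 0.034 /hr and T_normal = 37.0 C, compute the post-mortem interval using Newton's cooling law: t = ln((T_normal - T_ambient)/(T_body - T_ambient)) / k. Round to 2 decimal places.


Using Newton's law of cooling:
t = ln((T_normal - T_ambient) / (T_body - T_ambient)) / k
T_normal - T_ambient = 14.1
T_body - T_ambient = 5.9
Ratio = 2.389831
ln(ratio) = 0.871223
t = 0.871223 / 0.034 = 25.62 hours

25.62


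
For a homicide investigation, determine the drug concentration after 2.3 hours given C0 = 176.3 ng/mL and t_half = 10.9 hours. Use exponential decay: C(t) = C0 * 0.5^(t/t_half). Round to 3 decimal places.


Drug concentration decay:
Number of half-lives = t / t_half = 2.3 / 10.9 = 0.211009
Decay factor = 0.5^0.211009 = 0.8639328
C(t) = 176.3 * 0.8639328 = 152.311 ng/mL

152.311


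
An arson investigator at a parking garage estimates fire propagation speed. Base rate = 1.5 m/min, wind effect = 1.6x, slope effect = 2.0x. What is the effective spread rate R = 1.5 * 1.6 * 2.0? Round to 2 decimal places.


Fire spread rate calculation:
R = R0 * wind_factor * slope_factor
= 1.5 * 1.6 * 2.0
= 2.4 * 2.0
= 4.80 m/min

4.80


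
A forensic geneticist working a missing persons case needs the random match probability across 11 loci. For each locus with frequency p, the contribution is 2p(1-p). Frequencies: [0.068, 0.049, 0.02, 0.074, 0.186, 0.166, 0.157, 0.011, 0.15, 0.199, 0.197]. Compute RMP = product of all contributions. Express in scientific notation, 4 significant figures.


Computing RMP for 11 loci:
Locus 1: 2 * 0.068 * 0.932 = 0.126752
Locus 2: 2 * 0.049 * 0.951 = 0.093198
Locus 3: 2 * 0.02 * 0.98 = 0.0392
Locus 4: 2 * 0.074 * 0.926 = 0.137048
Locus 5: 2 * 0.186 * 0.814 = 0.302808
Locus 6: 2 * 0.166 * 0.834 = 0.276888
Locus 7: 2 * 0.157 * 0.843 = 0.264702
Locus 8: 2 * 0.011 * 0.989 = 0.021758
Locus 9: 2 * 0.15 * 0.85 = 0.255
Locus 10: 2 * 0.199 * 0.801 = 0.318798
Locus 11: 2 * 0.197 * 0.803 = 0.316382
RMP = 7.882e-10

7.882e-10


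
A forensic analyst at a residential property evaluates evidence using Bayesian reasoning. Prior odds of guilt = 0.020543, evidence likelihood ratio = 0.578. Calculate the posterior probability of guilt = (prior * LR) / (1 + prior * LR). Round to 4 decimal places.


Bayesian evidence evaluation:
Posterior odds = prior_odds * LR = 0.020543 * 0.578 = 0.01187385
Posterior probability = posterior_odds / (1 + posterior_odds)
= 0.01187385 / (1 + 0.01187385)
= 0.01187385 / 1.01187385
= 0.0117

0.0117


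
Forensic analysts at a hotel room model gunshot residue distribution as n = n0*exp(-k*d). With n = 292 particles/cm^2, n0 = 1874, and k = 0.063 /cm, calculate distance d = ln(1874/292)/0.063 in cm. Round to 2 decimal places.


GSR distance calculation:
n0/n = 1874 / 292 = 6.417808
ln(n0/n) = 1.859077
d = 1.859077 / 0.063 = 29.51 cm

29.51


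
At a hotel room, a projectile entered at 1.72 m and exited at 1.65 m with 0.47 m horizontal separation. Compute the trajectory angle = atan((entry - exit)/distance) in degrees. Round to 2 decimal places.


Bullet trajectory angle:
Height difference = 1.72 - 1.65 = 0.07 m
angle = atan(0.07 / 0.47)
angle = atan(0.148936)
angle = 8.47 degrees

8.47


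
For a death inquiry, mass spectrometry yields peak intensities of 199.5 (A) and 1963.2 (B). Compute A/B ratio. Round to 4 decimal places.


Spectral peak ratio:
Peak A = 199.5 counts
Peak B = 1963.2 counts
Ratio = 199.5 / 1963.2 = 0.1016

0.1016


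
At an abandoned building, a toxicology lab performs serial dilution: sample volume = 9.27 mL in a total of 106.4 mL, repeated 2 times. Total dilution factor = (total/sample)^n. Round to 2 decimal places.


Dilution factor calculation:
Single dilution = V_total / V_sample = 106.4 / 9.27 ≈ 11.477886
Number of dilutions = 2
Total DF = (106.4 / 9.27)^2 (full precision, rounded at the end) = 131.74

131.74


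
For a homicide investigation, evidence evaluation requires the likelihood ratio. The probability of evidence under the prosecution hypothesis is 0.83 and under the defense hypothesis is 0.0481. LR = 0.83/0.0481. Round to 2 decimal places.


Likelihood ratio calculation:
LR = P(E|Hp) / P(E|Hd)
LR = 0.83 / 0.0481
LR = 17.26

17.26


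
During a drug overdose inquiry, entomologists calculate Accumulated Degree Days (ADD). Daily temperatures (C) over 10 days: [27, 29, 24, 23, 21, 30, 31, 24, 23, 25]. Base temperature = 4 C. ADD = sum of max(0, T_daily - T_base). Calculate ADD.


Computing ADD day by day:
Day 1: max(0, 27 - 4) = 23
Day 2: max(0, 29 - 4) = 25
Day 3: max(0, 24 - 4) = 20
Day 4: max(0, 23 - 4) = 19
Day 5: max(0, 21 - 4) = 17
Day 6: max(0, 30 - 4) = 26
Day 7: max(0, 31 - 4) = 27
Day 8: max(0, 24 - 4) = 20
Day 9: max(0, 23 - 4) = 19
Day 10: max(0, 25 - 4) = 21
Total ADD = 217

217


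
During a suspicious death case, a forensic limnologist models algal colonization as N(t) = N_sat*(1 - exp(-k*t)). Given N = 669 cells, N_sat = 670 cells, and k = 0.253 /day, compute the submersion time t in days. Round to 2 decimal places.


PMSI from diatom colonization curve:
N / N_sat = 669 / 670 = 0.998507
1 - N/N_sat = 0.001493
ln(1 - N/N_sat) = -6.506968
t = -ln(1 - N/N_sat) / k = -(-6.506968) / 0.253 = 25.72 days

25.72


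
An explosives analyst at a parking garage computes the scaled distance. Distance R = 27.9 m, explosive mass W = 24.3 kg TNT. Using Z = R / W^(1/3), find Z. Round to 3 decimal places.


Scaled distance calculation:
W^(1/3) = 24.3^(1/3) = 2.896468
Z = R / W^(1/3) = 27.9 / 2.896468
Z = 9.632 m/kg^(1/3)

9.632


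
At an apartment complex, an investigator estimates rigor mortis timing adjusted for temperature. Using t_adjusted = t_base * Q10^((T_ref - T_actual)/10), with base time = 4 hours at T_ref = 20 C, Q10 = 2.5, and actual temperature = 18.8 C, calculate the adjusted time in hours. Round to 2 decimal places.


Rigor mortis time adjustment:
Exponent = (T_ref - T_actual) / 10 = (20 - 18.8) / 10 = 0.12
Q10 factor = 2.5^0.12 = 1.11623
t_adjusted = 4 * 1.11623 = 4.46 hours

4.46


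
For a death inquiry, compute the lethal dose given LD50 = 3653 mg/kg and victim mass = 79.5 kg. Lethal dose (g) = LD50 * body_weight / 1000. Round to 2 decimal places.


Lethal dose calculation:
Lethal dose = LD50 * body_weight / 1000
= 3653 * 79.5 / 1000
= 290413.5 / 1000
= 290.41 g

290.41


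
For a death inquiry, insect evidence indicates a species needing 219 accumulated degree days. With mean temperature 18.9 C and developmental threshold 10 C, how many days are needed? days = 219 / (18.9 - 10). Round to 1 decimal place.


Insect development time:
Effective temperature = avg_temp - T_base = 18.9 - 10 = 8.9 C
Days = ADD / effective_temp = 219 / 8.9 = 24.6 days

24.6


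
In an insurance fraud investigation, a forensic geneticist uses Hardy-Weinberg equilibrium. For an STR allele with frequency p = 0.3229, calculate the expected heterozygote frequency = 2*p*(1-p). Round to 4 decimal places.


Hardy-Weinberg heterozygote frequency:
q = 1 - p = 1 - 0.3229 = 0.6771
2pq = 2 * 0.3229 * 0.6771 = 0.4373

0.4373


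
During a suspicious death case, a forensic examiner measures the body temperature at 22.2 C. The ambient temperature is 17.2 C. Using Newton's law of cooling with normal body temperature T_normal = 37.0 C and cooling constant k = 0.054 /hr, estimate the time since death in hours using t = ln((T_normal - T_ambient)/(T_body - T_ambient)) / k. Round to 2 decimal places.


Using Newton's law of cooling:
t = ln((T_normal - T_ambient) / (T_body - T_ambient)) / k
T_normal - T_ambient = 19.8
T_body - T_ambient = 5.0
Ratio = 3.96
ln(ratio) = 1.376244
t = 1.376244 / 0.054 = 25.49 hours

25.49


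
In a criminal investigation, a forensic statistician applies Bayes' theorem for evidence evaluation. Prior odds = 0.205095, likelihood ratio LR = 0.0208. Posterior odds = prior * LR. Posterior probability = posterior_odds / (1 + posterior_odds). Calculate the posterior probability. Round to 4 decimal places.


Bayesian evidence evaluation:
Posterior odds = prior_odds * LR = 0.205095 * 0.0208 = 0.004265976
Posterior probability = posterior_odds / (1 + posterior_odds)
= 0.004265976 / (1 + 0.004265976)
= 0.004265976 / 1.004265976
= 0.0042

0.0042


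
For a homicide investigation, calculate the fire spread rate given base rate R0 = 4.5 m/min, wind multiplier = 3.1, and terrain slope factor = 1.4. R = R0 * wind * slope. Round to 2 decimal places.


Fire spread rate calculation:
R = R0 * wind_factor * slope_factor
= 4.5 * 3.1 * 1.4
= 13.95 * 1.4
= 19.53 m/min

19.53


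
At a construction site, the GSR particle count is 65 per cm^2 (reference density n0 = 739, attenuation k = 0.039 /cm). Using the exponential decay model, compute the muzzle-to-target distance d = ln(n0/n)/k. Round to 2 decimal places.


GSR distance calculation:
n0/n = 739 / 65 = 11.369231
ln(n0/n) = 2.430911
d = 2.430911 / 0.039 = 62.33 cm

62.33


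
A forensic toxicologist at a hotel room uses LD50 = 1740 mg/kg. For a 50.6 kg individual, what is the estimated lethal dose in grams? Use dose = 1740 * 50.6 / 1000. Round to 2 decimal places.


Lethal dose calculation:
Lethal dose = LD50 * body_weight / 1000
= 1740 * 50.6 / 1000
= 88044 / 1000
= 88.04 g

88.04


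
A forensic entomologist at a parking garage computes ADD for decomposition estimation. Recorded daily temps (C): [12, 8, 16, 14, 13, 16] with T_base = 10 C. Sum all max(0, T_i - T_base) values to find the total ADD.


Computing ADD day by day:
Day 1: max(0, 12 - 10) = 2
Day 2: max(0, 8 - 10) = 0
Day 3: max(0, 16 - 10) = 6
Day 4: max(0, 14 - 10) = 4
Day 5: max(0, 13 - 10) = 3
Day 6: max(0, 16 - 10) = 6
Total ADD = 21

21


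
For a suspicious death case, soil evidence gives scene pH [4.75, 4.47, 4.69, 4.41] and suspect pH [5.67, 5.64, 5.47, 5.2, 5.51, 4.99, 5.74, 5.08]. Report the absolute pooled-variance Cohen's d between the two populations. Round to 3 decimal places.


Pooled-variance Cohen's d for soil pH comparison:
Scene mean = 18.32 / 4 = 4.58
Suspect mean = 43.3 / 8 = 5.4125
Scene sample variance s_s^2 = 0.027333
Suspect sample variance s_c^2 = 0.081764
Pooled variance = ((n_s-1)*s_s^2 + (n_c-1)*s_c^2) / (n_s + n_c - 2) = 0.065435
Pooled SD = sqrt(0.065435) = 0.255803
Mean difference = -0.8325
|d| = |-0.8325| / 0.255803 = 3.254

3.254


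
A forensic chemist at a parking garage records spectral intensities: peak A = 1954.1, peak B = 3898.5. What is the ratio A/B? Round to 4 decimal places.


Spectral peak ratio:
Peak A = 1954.1 counts
Peak B = 3898.5 counts
Ratio = 1954.1 / 3898.5 = 0.5012

0.5012


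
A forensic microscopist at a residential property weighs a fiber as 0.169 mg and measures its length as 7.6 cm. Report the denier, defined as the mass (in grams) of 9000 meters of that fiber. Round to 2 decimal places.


Denier calculation:
Mass in grams = 0.169 mg / 1000 = 0.000169 g
Length in meters = 7.6 cm / 100 = 0.076 m
Linear density = mass / length = 0.000169 / 0.076 = 0.00222368 g/m
Denier = (g/m) * 9000 = 0.00222368 * 9000 = 20.01

20.01


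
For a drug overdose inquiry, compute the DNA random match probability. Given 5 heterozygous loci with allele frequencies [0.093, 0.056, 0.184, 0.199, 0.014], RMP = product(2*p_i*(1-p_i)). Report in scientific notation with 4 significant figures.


Computing RMP for 5 loci:
Locus 1: 2 * 0.093 * 0.907 = 0.168702
Locus 2: 2 * 0.056 * 0.944 = 0.105728
Locus 3: 2 * 0.184 * 0.816 = 0.300288
Locus 4: 2 * 0.199 * 0.801 = 0.318798
Locus 5: 2 * 0.014 * 0.986 = 0.027608
RMP = 4.714e-05

4.714e-05


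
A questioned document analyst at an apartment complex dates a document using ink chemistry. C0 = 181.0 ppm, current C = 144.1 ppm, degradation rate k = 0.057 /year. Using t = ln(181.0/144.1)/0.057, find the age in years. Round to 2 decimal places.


Document age estimation:
C0/C = 181.0 / 144.1 = 1.256072
ln(C0/C) = 0.227989
t = 0.227989 / 0.057 = 4.00 years

4.00


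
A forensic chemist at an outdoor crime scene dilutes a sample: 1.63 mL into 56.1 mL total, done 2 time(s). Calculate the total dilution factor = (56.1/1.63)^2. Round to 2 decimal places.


Dilution factor calculation:
Single dilution = V_total / V_sample = 56.1 / 1.63 ≈ 34.417178
Number of dilutions = 2
Total DF = (56.1 / 1.63)^2 (full precision, rounded at the end) = 1184.54

1184.54


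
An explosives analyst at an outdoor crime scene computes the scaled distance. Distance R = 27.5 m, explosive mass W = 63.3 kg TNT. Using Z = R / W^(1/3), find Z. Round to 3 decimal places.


Scaled distance calculation:
W^(1/3) = 63.3^(1/3) = 3.985363
Z = R / W^(1/3) = 27.5 / 3.985363
Z = 6.900 m/kg^(1/3)

6.900


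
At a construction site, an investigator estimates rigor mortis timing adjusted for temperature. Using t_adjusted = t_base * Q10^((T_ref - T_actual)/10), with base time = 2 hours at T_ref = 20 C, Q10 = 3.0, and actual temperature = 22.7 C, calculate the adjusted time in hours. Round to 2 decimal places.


Rigor mortis time adjustment:
Exponent = (T_ref - T_actual) / 10 = (20 - 22.7) / 10 = -0.27
Q10 factor = 3.0^-0.27 = 0.74332
t_adjusted = 2 * 0.74332 = 1.49 hours

1.49


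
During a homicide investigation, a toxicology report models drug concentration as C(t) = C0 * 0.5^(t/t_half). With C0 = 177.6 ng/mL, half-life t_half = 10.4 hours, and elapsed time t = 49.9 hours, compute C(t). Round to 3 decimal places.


Drug concentration decay:
Number of half-lives = t / t_half = 49.9 / 10.4 = 4.798077
Decay factor = 0.5^4.798077 = 0.0359447
C(t) = 177.6 * 0.0359447 = 6.384 ng/mL

6.384


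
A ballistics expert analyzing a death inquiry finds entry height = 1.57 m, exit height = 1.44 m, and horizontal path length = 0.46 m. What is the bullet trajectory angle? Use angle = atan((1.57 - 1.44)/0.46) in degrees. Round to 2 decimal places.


Bullet trajectory angle:
Height difference = 1.57 - 1.44 = 0.13 m
angle = atan(0.13 / 0.46)
angle = atan(0.282609)
angle = 15.78 degrees

15.78


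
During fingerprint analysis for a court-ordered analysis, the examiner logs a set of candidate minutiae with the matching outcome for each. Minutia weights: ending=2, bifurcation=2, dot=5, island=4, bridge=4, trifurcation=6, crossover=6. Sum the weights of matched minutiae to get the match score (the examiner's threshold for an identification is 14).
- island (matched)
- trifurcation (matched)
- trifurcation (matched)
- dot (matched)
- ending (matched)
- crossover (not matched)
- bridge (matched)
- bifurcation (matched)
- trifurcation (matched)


Weighted minutiae match score:
  island: matched, +4 (running total 4)
  trifurcation: matched, +6 (running total 10)
  trifurcation: matched, +6 (running total 16)
  dot: matched, +5 (running total 21)
  ending: matched, +2 (running total 23)
  crossover: not matched, +0
  bridge: matched, +4 (running total 27)
  bifurcation: matched, +2 (running total 29)
  trifurcation: matched, +6 (running total 35)
Total score = 35
Threshold = 14; verdict = identification

35


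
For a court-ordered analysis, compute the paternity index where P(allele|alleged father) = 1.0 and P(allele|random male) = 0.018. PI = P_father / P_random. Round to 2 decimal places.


Paternity Index calculation:
PI = P(allele|father) / P(allele|random)
PI = 1.0 / 0.018
PI = 55.56

55.56


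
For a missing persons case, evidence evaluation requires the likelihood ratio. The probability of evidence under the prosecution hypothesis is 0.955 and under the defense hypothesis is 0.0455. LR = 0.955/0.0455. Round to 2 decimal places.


Likelihood ratio calculation:
LR = P(E|Hp) / P(E|Hd)
LR = 0.955 / 0.0455
LR = 20.99

20.99


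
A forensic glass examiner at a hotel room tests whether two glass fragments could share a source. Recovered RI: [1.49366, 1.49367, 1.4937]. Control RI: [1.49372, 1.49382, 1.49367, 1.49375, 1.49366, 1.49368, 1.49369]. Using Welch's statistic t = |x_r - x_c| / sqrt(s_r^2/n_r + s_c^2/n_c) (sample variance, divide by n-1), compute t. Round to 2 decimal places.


Welch's t-criterion for glass RI comparison:
Recovered mean = sum / n_r = 4.48103 / 3 = 1.4936767
Control mean = sum / n_c = 10.45599 / 7 = 1.4937129
Recovered sample variance s_r^2 = 4.33333e-10
Control sample variance s_c^2 = 3.19048e-09
Welch SE (unpooled) = sqrt(s_r^2/n_r + s_c^2/n_c) = sqrt(1.44444e-10 + 4.55782e-10) = sqrt(6.00226e-10) = 2.44995e-05
|mean_r - mean_c| = 3.61905e-05
t = 3.61905e-05 / 2.44995e-05 = 1.48

1.48


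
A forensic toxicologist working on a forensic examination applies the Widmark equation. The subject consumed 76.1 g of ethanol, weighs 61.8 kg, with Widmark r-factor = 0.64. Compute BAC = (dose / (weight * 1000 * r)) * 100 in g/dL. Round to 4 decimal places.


Applying the Widmark formula:
BAC = (dose_g / (body_wt * 1000 * r)) * 100
Denominator = 61.8 * 1000 * 0.64 = 39552
BAC = (76.1 / 39552) * 100
BAC = 0.1924 g/dL

0.1924


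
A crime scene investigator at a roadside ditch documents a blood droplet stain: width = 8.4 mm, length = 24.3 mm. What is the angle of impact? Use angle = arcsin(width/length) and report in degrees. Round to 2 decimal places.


Blood spatter impact angle calculation:
width / length = 8.4 / 24.3 = 0.345679
angle = arcsin(0.345679)
angle = 20.22 degrees

20.22


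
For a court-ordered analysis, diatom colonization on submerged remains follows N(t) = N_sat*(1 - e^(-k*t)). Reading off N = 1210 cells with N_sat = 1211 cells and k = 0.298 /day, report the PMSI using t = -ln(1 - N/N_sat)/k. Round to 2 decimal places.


PMSI from diatom colonization curve:
N / N_sat = 1210 / 1211 = 0.999174
1 - N/N_sat = 0.000826
ln(1 - N/N_sat) = -7.098916
t = -ln(1 - N/N_sat) / k = -(-7.098916) / 0.298 = 23.82 days

23.82


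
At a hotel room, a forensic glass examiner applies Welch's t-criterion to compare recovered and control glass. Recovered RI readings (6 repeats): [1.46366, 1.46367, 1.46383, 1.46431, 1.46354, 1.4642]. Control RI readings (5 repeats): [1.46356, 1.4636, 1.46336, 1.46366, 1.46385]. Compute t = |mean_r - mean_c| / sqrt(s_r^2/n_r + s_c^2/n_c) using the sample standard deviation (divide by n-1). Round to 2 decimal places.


Welch's t-criterion for glass RI comparison:
Recovered mean = sum / n_r = 8.78321 / 6 = 1.4638683
Control mean = sum / n_c = 7.31803 / 5 = 1.463606
Recovered sample variance s_r^2 = 9.94167e-08
Control sample variance s_c^2 = 3.128e-08
Welch SE (unpooled) = sqrt(s_r^2/n_r + s_c^2/n_c) = sqrt(1.65694e-08 + 6.256e-09) = sqrt(2.28254e-08) = 0.000151081
|mean_r - mean_c| = 0.000262333
t = 0.000262333 / 0.000151081 = 1.74

1.74


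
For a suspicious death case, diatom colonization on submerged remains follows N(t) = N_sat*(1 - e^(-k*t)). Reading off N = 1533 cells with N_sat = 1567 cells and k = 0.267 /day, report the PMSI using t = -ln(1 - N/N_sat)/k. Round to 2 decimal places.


PMSI from diatom colonization curve:
N / N_sat = 1533 / 1567 = 0.978302
1 - N/N_sat = 0.021698
ln(1 - N/N_sat) = -3.830535
t = -ln(1 - N/N_sat) / k = -(-3.830535) / 0.267 = 14.35 days

14.35


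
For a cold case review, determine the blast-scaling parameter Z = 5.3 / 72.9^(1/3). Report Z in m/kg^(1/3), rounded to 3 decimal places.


Scaled distance calculation:
W^(1/3) = 72.9^(1/3) = 4.17743
Z = R / W^(1/3) = 5.3 / 4.17743
Z = 1.269 m/kg^(1/3)

1.269


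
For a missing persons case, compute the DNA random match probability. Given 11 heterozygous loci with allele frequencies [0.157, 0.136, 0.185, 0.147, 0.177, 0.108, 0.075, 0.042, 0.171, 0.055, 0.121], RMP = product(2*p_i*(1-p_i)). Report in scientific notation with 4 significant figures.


Computing RMP for 11 loci:
Locus 1: 2 * 0.157 * 0.843 = 0.264702
Locus 2: 2 * 0.136 * 0.864 = 0.235008
Locus 3: 2 * 0.185 * 0.815 = 0.30155
Locus 4: 2 * 0.147 * 0.853 = 0.250782
Locus 5: 2 * 0.177 * 0.823 = 0.291342
Locus 6: 2 * 0.108 * 0.892 = 0.192672
Locus 7: 2 * 0.075 * 0.925 = 0.13875
Locus 8: 2 * 0.042 * 0.958 = 0.080472
Locus 9: 2 * 0.171 * 0.829 = 0.283518
Locus 10: 2 * 0.055 * 0.945 = 0.10395
Locus 11: 2 * 0.121 * 0.879 = 0.212718
RMP = 1.848e-08

1.848e-08


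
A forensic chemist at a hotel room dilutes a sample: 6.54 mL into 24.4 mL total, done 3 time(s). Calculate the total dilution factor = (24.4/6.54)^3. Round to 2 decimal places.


Dilution factor calculation:
Single dilution = V_total / V_sample = 24.4 / 6.54 ≈ 3.730887
Number of dilutions = 3
Total DF = (24.4 / 6.54)^3 (full precision, rounded at the end) = 51.93

51.93


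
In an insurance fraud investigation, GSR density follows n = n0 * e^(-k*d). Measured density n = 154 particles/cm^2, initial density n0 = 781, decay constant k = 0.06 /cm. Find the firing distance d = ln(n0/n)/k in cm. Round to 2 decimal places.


GSR distance calculation:
n0/n = 781 / 154 = 5.071429
ln(n0/n) = 1.623623
d = 1.623623 / 0.06 = 27.06 cm

27.06


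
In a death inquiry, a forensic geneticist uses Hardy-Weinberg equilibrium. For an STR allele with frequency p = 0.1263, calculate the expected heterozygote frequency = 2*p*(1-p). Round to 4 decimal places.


Hardy-Weinberg heterozygote frequency:
q = 1 - p = 1 - 0.1263 = 0.8737
2pq = 2 * 0.1263 * 0.8737 = 0.2207

0.2207


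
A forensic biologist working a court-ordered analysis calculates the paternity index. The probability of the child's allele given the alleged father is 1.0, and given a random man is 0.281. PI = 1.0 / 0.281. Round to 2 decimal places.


Paternity Index calculation:
PI = P(allele|father) / P(allele|random)
PI = 1.0 / 0.281
PI = 3.56

3.56


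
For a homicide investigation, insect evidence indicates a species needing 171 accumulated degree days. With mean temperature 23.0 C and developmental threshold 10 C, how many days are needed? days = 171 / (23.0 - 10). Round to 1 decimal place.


Insect development time:
Effective temperature = avg_temp - T_base = 23.0 - 10 = 13.0 C
Days = ADD / effective_temp = 171 / 13.0 = 13.2 days

13.2


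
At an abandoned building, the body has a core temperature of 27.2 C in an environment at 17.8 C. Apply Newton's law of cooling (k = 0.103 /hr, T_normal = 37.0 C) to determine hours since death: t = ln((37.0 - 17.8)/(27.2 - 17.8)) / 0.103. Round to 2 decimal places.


Using Newton's law of cooling:
t = ln((T_normal - T_ambient) / (T_body - T_ambient)) / k
T_normal - T_ambient = 19.2
T_body - T_ambient = 9.4
Ratio = 2.042553
ln(ratio) = 0.7142
t = 0.7142 / 0.103 = 6.93 hours

6.93


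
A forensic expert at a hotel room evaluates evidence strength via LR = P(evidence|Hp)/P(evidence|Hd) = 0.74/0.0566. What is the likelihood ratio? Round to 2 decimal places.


Likelihood ratio calculation:
LR = P(E|Hp) / P(E|Hd)
LR = 0.74 / 0.0566
LR = 13.07

13.07


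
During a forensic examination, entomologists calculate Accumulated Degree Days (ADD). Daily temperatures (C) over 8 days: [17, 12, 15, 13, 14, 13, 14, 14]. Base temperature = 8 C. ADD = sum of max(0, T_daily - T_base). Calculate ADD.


Computing ADD day by day:
Day 1: max(0, 17 - 8) = 9
Day 2: max(0, 12 - 8) = 4
Day 3: max(0, 15 - 8) = 7
Day 4: max(0, 13 - 8) = 5
Day 5: max(0, 14 - 8) = 6
Day 6: max(0, 13 - 8) = 5
Day 7: max(0, 14 - 8) = 6
Day 8: max(0, 14 - 8) = 6
Total ADD = 48

48


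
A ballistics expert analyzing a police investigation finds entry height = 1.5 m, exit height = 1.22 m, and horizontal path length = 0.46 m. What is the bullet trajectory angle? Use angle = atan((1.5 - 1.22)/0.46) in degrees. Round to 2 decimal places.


Bullet trajectory angle:
Height difference = 1.5 - 1.22 = 0.28 m
angle = atan(0.28 / 0.46)
angle = atan(0.608696)
angle = 31.33 degrees

31.33


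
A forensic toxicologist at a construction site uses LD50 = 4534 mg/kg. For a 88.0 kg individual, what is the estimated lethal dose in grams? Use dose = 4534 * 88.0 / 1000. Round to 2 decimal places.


Lethal dose calculation:
Lethal dose = LD50 * body_weight / 1000
= 4534 * 88.0 / 1000
= 398992 / 1000
= 398.99 g

398.99


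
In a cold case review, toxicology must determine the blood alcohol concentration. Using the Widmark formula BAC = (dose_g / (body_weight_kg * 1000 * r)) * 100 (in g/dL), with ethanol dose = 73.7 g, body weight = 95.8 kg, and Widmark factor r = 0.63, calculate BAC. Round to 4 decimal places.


Applying the Widmark formula:
BAC = (dose_g / (body_wt * 1000 * r)) * 100
Denominator = 95.8 * 1000 * 0.63 = 60354
BAC = (73.7 / 60354) * 100
BAC = 0.1221 g/dL

0.1221


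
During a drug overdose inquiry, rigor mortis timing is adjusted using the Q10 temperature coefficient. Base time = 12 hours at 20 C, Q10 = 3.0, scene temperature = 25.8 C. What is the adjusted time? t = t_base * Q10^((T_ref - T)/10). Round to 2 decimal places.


Rigor mortis time adjustment:
Exponent = (T_ref - T_actual) / 10 = (20 - 25.8) / 10 = -0.58
Q10 factor = 3.0^-0.58 = 0.52877
t_adjusted = 12 * 0.52877 = 6.35 hours

6.35


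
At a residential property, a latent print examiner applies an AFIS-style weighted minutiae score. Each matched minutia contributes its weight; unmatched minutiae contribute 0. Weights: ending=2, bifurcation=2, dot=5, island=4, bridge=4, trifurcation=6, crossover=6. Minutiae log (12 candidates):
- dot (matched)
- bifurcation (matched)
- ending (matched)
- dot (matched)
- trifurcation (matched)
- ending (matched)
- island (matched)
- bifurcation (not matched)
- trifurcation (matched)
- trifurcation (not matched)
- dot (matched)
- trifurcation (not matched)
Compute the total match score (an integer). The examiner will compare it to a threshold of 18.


Weighted minutiae match score:
  dot: matched, +5 (running total 5)
  bifurcation: matched, +2 (running total 7)
  ending: matched, +2 (running total 9)
  dot: matched, +5 (running total 14)
  trifurcation: matched, +6 (running total 20)
  ending: matched, +2 (running total 22)
  island: matched, +4 (running total 26)
  bifurcation: not matched, +0
  trifurcation: matched, +6 (running total 32)
  trifurcation: not matched, +0
  dot: matched, +5 (running total 37)
  trifurcation: not matched, +0
Total score = 37
Threshold = 18; verdict = identification

37


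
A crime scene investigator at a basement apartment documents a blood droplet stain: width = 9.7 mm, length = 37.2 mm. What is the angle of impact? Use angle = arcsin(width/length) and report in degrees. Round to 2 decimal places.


Blood spatter impact angle calculation:
width / length = 9.7 / 37.2 = 0.260753
angle = arcsin(0.260753)
angle = 15.11 degrees

15.11


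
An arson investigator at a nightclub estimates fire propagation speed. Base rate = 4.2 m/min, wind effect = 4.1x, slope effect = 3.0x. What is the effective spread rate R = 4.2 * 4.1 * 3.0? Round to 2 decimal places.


Fire spread rate calculation:
R = R0 * wind_factor * slope_factor
= 4.2 * 4.1 * 3.0
= 17.22 * 3.0
= 51.66 m/min

51.66


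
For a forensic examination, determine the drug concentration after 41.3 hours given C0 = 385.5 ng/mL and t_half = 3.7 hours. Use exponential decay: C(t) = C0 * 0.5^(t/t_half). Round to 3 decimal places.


Drug concentration decay:
Number of half-lives = t / t_half = 41.3 / 3.7 = 11.162162
Decay factor = 0.5^11.162162 = 0.00043637
C(t) = 385.5 * 0.00043637 = 0.168 ng/mL

0.168


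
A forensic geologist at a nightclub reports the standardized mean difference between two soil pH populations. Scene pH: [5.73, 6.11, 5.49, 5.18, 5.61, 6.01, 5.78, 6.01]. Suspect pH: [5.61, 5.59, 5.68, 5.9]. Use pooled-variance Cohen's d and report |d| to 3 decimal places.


Pooled-variance Cohen's d for soil pH comparison:
Scene mean = 45.92 / 8 = 5.74
Suspect mean = 22.78 / 4 = 5.695
Scene sample variance s_s^2 = 0.096771
Suspect sample variance s_c^2 = 0.020167
Pooled variance = ((n_s-1)*s_s^2 + (n_c-1)*s_c^2) / (n_s + n_c - 2) = 0.07379
Pooled SD = sqrt(0.07379) = 0.271643
Mean difference = 0.045
|d| = |0.045| / 0.271643 = 0.166

0.166


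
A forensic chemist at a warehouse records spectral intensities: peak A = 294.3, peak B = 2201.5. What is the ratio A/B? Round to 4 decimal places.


Spectral peak ratio:
Peak A = 294.3 counts
Peak B = 2201.5 counts
Ratio = 294.3 / 2201.5 = 0.1337

0.1337


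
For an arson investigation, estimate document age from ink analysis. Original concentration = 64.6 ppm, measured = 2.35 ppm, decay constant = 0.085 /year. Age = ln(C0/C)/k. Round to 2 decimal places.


Document age estimation:
C0/C = 64.6 / 2.35 = 27.489362
ln(C0/C) = 3.313799
t = 3.313799 / 0.085 = 38.99 years

38.99


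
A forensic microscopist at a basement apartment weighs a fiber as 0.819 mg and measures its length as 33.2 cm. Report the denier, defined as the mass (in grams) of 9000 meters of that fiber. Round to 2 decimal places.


Denier calculation:
Mass in grams = 0.819 mg / 1000 = 0.000819 g
Length in meters = 33.2 cm / 100 = 0.332 m
Linear density = mass / length = 0.000819 / 0.332 = 0.00246687 g/m
Denier = (g/m) * 9000 = 0.00246687 * 9000 = 22.20

22.20


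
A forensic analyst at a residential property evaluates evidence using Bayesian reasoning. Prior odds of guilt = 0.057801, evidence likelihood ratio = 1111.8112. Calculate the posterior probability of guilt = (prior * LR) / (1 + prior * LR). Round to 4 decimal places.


Bayesian evidence evaluation:
Posterior odds = prior_odds * LR = 0.057801 * 1111.8112 = 64.2638
Posterior probability = posterior_odds / (1 + posterior_odds)
= 64.2638 / (1 + 64.2638)
= 64.2638 / 65.2638
= 0.9847

0.9847


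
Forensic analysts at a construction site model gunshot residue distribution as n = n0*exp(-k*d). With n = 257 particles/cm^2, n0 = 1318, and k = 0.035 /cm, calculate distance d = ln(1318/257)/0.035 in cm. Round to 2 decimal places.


GSR distance calculation:
n0/n = 1318 / 257 = 5.128405
ln(n0/n) = 1.634795
d = 1.634795 / 0.035 = 46.71 cm

46.71


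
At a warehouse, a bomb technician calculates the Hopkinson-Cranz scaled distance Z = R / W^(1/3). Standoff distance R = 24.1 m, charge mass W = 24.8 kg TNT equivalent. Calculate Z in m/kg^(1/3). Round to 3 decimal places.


Scaled distance calculation:
W^(1/3) = 24.8^(1/3) = 2.916199
Z = R / W^(1/3) = 24.1 / 2.916199
Z = 8.264 m/kg^(1/3)

8.264


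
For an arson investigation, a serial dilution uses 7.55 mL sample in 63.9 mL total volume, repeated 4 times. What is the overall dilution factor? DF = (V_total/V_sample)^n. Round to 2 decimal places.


Dilution factor calculation:
Single dilution = V_total / V_sample = 63.9 / 7.55 ≈ 8.463576
Number of dilutions = 4
Total DF = (63.9 / 7.55)^4 (full precision, rounded at the end) = 5131.16

5131.16


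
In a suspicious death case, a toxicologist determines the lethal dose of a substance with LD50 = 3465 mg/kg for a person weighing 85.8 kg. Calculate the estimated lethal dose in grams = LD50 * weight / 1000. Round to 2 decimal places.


Lethal dose calculation:
Lethal dose = LD50 * body_weight / 1000
= 3465 * 85.8 / 1000
= 297297 / 1000
= 297.30 g

297.30


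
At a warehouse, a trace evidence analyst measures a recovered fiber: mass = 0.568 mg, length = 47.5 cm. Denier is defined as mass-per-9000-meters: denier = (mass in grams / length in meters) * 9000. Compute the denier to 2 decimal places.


Denier calculation:
Mass in grams = 0.568 mg / 1000 = 0.000568 g
Length in meters = 47.5 cm / 100 = 0.475 m
Linear density = mass / length = 0.000568 / 0.475 = 0.00119579 g/m
Denier = (g/m) * 9000 = 0.00119579 * 9000 = 10.76

10.76


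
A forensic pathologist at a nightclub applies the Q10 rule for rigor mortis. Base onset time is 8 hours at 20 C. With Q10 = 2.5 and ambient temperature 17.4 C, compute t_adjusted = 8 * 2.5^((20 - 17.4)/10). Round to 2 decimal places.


Rigor mortis time adjustment:
Exponent = (T_ref - T_actual) / 10 = (20 - 17.4) / 10 = 0.26
Q10 factor = 2.5^0.26 = 1.26901
t_adjusted = 8 * 1.26901 = 10.15 hours

10.15


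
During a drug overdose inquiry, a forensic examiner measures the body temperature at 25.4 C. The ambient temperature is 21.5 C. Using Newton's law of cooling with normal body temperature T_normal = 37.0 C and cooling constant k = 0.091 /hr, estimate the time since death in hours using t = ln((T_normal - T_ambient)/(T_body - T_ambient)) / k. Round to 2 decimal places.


Using Newton's law of cooling:
t = ln((T_normal - T_ambient) / (T_body - T_ambient)) / k
T_normal - T_ambient = 15.5
T_body - T_ambient = 3.9
Ratio = 3.974359
ln(ratio) = 1.379863
t = 1.379863 / 0.091 = 15.16 hours

15.16


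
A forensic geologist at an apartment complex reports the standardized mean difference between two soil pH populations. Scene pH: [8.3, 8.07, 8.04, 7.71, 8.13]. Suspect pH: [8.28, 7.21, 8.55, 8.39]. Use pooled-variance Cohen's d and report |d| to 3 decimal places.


Pooled-variance Cohen's d for soil pH comparison:
Scene mean = 40.25 / 5 = 8.05
Suspect mean = 32.43 / 4 = 8.1075
Scene sample variance s_s^2 = 0.04625
Suspect sample variance s_c^2 = 0.370292
Pooled variance = ((n_s-1)*s_s^2 + (n_c-1)*s_c^2) / (n_s + n_c - 2) = 0.185125
Pooled SD = sqrt(0.185125) = 0.430262
Mean difference = -0.0575
|d| = |-0.0575| / 0.430262 = 0.134

0.134
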